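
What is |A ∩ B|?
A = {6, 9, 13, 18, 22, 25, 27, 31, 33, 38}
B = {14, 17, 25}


Set A = {6, 9, 13, 18, 22, 25, 27, 31, 33, 38}
Set B = {14, 17, 25}
A ∩ B = {25}
|A ∩ B| = 1

1


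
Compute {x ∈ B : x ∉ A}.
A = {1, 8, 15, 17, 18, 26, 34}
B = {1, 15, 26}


Set A = {1, 8, 15, 17, 18, 26, 34}
Set B = {1, 15, 26}
Check each element of B against A:
1 ∈ A, 15 ∈ A, 26 ∈ A
Elements of B not in A: {}

{}


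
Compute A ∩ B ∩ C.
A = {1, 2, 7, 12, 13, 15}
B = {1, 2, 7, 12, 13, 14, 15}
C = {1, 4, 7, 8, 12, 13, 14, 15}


Set A = {1, 2, 7, 12, 13, 15}
Set B = {1, 2, 7, 12, 13, 14, 15}
Set C = {1, 4, 7, 8, 12, 13, 14, 15}
First, A ∩ B = {1, 2, 7, 12, 13, 15}
Then, (A ∩ B) ∩ C = {1, 7, 12, 13, 15}

{1, 7, 12, 13, 15}


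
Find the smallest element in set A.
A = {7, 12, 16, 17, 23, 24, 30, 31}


Set A = {7, 12, 16, 17, 23, 24, 30, 31}
Elements in ascending order: 7, 12, 16, 17, 23, 24, 30, 31
The smallest element is 7.

7


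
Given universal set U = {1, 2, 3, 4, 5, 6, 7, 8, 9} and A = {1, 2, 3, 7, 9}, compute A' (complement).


Universal set U = {1, 2, 3, 4, 5, 6, 7, 8, 9}
Set A = {1, 2, 3, 7, 9}
A' = U \ A = elements in U but not in A
Checking each element of U:
1 (in A, exclude), 2 (in A, exclude), 3 (in A, exclude), 4 (not in A, include), 5 (not in A, include), 6 (not in A, include), 7 (in A, exclude), 8 (not in A, include), 9 (in A, exclude)
A' = {4, 5, 6, 8}

{4, 5, 6, 8}


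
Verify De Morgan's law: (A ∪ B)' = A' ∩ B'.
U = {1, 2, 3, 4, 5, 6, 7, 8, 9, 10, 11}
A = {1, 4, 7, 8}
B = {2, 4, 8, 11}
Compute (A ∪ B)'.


U = {1, 2, 3, 4, 5, 6, 7, 8, 9, 10, 11}
A = {1, 4, 7, 8}, B = {2, 4, 8, 11}
A ∪ B = {1, 2, 4, 7, 8, 11}
(A ∪ B)' = U \ (A ∪ B) = {3, 5, 6, 9, 10}
Verification via A' ∩ B': A' = {2, 3, 5, 6, 9, 10, 11}, B' = {1, 3, 5, 6, 7, 9, 10}
A' ∩ B' = {3, 5, 6, 9, 10} ✓

{3, 5, 6, 9, 10}


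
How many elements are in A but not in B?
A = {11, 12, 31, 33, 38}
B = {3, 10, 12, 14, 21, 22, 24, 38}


Set A = {11, 12, 31, 33, 38}
Set B = {3, 10, 12, 14, 21, 22, 24, 38}
A \ B = {11, 31, 33}
|A \ B| = 3

3


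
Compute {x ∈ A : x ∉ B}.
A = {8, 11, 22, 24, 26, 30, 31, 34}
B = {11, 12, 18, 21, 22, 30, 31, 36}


Set A = {8, 11, 22, 24, 26, 30, 31, 34}
Set B = {11, 12, 18, 21, 22, 30, 31, 36}
Check each element of A against B:
8 ∉ B (include), 11 ∈ B, 22 ∈ B, 24 ∉ B (include), 26 ∉ B (include), 30 ∈ B, 31 ∈ B, 34 ∉ B (include)
Elements of A not in B: {8, 24, 26, 34}

{8, 24, 26, 34}


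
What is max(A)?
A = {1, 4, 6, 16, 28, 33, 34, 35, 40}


Set A = {1, 4, 6, 16, 28, 33, 34, 35, 40}
Elements in ascending order: 1, 4, 6, 16, 28, 33, 34, 35, 40
The largest element is 40.

40


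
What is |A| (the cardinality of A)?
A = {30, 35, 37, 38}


Set A = {30, 35, 37, 38}
Listing elements: 30, 35, 37, 38
Counting: 4 elements
|A| = 4

4


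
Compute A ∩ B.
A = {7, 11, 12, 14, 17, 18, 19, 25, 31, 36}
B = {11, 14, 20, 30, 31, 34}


Set A = {7, 11, 12, 14, 17, 18, 19, 25, 31, 36}
Set B = {11, 14, 20, 30, 31, 34}
A ∩ B includes only elements in both sets.
Check each element of A against B:
7 ✗, 11 ✓, 12 ✗, 14 ✓, 17 ✗, 18 ✗, 19 ✗, 25 ✗, 31 ✓, 36 ✗
A ∩ B = {11, 14, 31}

{11, 14, 31}


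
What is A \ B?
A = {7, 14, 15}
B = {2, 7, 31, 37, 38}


Set A = {7, 14, 15}
Set B = {2, 7, 31, 37, 38}
A \ B includes elements in A that are not in B.
Check each element of A:
7 (in B, remove), 14 (not in B, keep), 15 (not in B, keep)
A \ B = {14, 15}

{14, 15}


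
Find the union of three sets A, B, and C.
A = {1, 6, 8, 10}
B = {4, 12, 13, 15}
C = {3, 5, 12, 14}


Set A = {1, 6, 8, 10}
Set B = {4, 12, 13, 15}
Set C = {3, 5, 12, 14}
First, A ∪ B = {1, 4, 6, 8, 10, 12, 13, 15}
Then, (A ∪ B) ∪ C = {1, 3, 4, 5, 6, 8, 10, 12, 13, 14, 15}

{1, 3, 4, 5, 6, 8, 10, 12, 13, 14, 15}


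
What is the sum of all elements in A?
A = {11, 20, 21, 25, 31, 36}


Set A = {11, 20, 21, 25, 31, 36}
Sum = 11 + 20 + 21 + 25 + 31 + 36 = 144

144


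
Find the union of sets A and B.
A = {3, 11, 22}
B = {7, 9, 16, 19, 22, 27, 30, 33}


Set A = {3, 11, 22}
Set B = {7, 9, 16, 19, 22, 27, 30, 33}
A ∪ B includes all elements in either set.
Elements from A: {3, 11, 22}
Elements from B not already included: {7, 9, 16, 19, 27, 30, 33}
A ∪ B = {3, 7, 9, 11, 16, 19, 22, 27, 30, 33}

{3, 7, 9, 11, 16, 19, 22, 27, 30, 33}


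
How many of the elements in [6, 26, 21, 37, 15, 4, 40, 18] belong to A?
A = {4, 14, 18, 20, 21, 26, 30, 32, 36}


Set A = {4, 14, 18, 20, 21, 26, 30, 32, 36}
Candidates: [6, 26, 21, 37, 15, 4, 40, 18]
Check each candidate:
6 ∉ A, 26 ∈ A, 21 ∈ A, 37 ∉ A, 15 ∉ A, 4 ∈ A, 40 ∉ A, 18 ∈ A
Count of candidates in A: 4

4


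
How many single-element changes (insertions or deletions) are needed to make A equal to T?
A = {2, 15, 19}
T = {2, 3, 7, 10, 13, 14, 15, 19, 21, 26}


Set A = {2, 15, 19}
Set T = {2, 3, 7, 10, 13, 14, 15, 19, 21, 26}
Elements to remove from A (in A, not in T): {} → 0 removals
Elements to add to A (in T, not in A): {3, 7, 10, 13, 14, 21, 26} → 7 additions
Total edits = 0 + 7 = 7

7


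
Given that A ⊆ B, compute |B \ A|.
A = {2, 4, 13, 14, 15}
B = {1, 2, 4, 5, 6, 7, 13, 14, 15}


Set A = {2, 4, 13, 14, 15}, |A| = 5
Set B = {1, 2, 4, 5, 6, 7, 13, 14, 15}, |B| = 9
Since A ⊆ B: B \ A = {1, 5, 6, 7}
|B| - |A| = 9 - 5 = 4

4


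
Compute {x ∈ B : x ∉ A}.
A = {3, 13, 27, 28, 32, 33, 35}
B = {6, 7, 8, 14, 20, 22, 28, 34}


Set A = {3, 13, 27, 28, 32, 33, 35}
Set B = {6, 7, 8, 14, 20, 22, 28, 34}
Check each element of B against A:
6 ∉ A (include), 7 ∉ A (include), 8 ∉ A (include), 14 ∉ A (include), 20 ∉ A (include), 22 ∉ A (include), 28 ∈ A, 34 ∉ A (include)
Elements of B not in A: {6, 7, 8, 14, 20, 22, 34}

{6, 7, 8, 14, 20, 22, 34}


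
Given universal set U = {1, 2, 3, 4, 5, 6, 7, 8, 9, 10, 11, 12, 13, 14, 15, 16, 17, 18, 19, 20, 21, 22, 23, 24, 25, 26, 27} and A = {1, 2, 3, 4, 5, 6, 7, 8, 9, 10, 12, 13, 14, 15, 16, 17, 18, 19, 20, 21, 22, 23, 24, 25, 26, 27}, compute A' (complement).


Universal set U = {1, 2, 3, 4, 5, 6, 7, 8, 9, 10, 11, 12, 13, 14, 15, 16, 17, 18, 19, 20, 21, 22, 23, 24, 25, 26, 27}
Set A = {1, 2, 3, 4, 5, 6, 7, 8, 9, 10, 12, 13, 14, 15, 16, 17, 18, 19, 20, 21, 22, 23, 24, 25, 26, 27}
A' = U \ A = elements in U but not in A
Checking each element of U:
1 (in A, exclude), 2 (in A, exclude), 3 (in A, exclude), 4 (in A, exclude), 5 (in A, exclude), 6 (in A, exclude), 7 (in A, exclude), 8 (in A, exclude), 9 (in A, exclude), 10 (in A, exclude), 11 (not in A, include), 12 (in A, exclude), 13 (in A, exclude), 14 (in A, exclude), 15 (in A, exclude), 16 (in A, exclude), 17 (in A, exclude), 18 (in A, exclude), 19 (in A, exclude), 20 (in A, exclude), 21 (in A, exclude), 22 (in A, exclude), 23 (in A, exclude), 24 (in A, exclude), 25 (in A, exclude), 26 (in A, exclude), 27 (in A, exclude)
A' = {11}

{11}


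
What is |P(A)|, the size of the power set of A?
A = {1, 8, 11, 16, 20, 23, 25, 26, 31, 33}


Set A = {1, 8, 11, 16, 20, 23, 25, 26, 31, 33}
|A| = 10
The power set P(A) contains all subsets of A.
|P(A)| = 2^|A| = 2^10 = 1024

1024


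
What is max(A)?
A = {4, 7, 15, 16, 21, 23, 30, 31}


Set A = {4, 7, 15, 16, 21, 23, 30, 31}
Elements in ascending order: 4, 7, 15, 16, 21, 23, 30, 31
The largest element is 31.

31


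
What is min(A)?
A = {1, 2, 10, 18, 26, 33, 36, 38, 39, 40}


Set A = {1, 2, 10, 18, 26, 33, 36, 38, 39, 40}
Elements in ascending order: 1, 2, 10, 18, 26, 33, 36, 38, 39, 40
The smallest element is 1.

1


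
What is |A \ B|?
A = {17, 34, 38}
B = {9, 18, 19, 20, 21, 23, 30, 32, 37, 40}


Set A = {17, 34, 38}
Set B = {9, 18, 19, 20, 21, 23, 30, 32, 37, 40}
A \ B = {17, 34, 38}
|A \ B| = 3

3


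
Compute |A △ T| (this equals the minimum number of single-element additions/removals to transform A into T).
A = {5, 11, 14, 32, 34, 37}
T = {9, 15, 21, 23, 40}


Set A = {5, 11, 14, 32, 34, 37}
Set T = {9, 15, 21, 23, 40}
Elements to remove from A (in A, not in T): {5, 11, 14, 32, 34, 37} → 6 removals
Elements to add to A (in T, not in A): {9, 15, 21, 23, 40} → 5 additions
Total edits = 6 + 5 = 11

11


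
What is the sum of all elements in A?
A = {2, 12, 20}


Set A = {2, 12, 20}
Sum = 2 + 12 + 20 = 34

34


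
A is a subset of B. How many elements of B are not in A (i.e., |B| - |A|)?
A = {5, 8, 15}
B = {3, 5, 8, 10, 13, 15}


Set A = {5, 8, 15}, |A| = 3
Set B = {3, 5, 8, 10, 13, 15}, |B| = 6
Since A ⊆ B: B \ A = {3, 10, 13}
|B| - |A| = 6 - 3 = 3

3


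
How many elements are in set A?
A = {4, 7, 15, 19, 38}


Set A = {4, 7, 15, 19, 38}
Listing elements: 4, 7, 15, 19, 38
Counting: 5 elements
|A| = 5

5


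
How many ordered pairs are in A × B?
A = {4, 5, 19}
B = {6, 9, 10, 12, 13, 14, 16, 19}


Set A = {4, 5, 19} has 3 elements.
Set B = {6, 9, 10, 12, 13, 14, 16, 19} has 8 elements.
|A × B| = |A| × |B| = 3 × 8 = 24

24


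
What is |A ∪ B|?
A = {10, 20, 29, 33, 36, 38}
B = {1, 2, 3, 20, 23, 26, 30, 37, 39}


Set A = {10, 20, 29, 33, 36, 38}, |A| = 6
Set B = {1, 2, 3, 20, 23, 26, 30, 37, 39}, |B| = 9
A ∩ B = {20}, |A ∩ B| = 1
|A ∪ B| = |A| + |B| - |A ∩ B| = 6 + 9 - 1 = 14

14


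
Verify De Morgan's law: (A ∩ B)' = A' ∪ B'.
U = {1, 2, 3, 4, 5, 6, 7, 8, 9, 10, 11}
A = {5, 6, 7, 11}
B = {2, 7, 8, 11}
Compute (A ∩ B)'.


U = {1, 2, 3, 4, 5, 6, 7, 8, 9, 10, 11}
A = {5, 6, 7, 11}, B = {2, 7, 8, 11}
A ∩ B = {7, 11}
(A ∩ B)' = U \ (A ∩ B) = {1, 2, 3, 4, 5, 6, 8, 9, 10}
Verification via A' ∪ B': A' = {1, 2, 3, 4, 8, 9, 10}, B' = {1, 3, 4, 5, 6, 9, 10}
A' ∪ B' = {1, 2, 3, 4, 5, 6, 8, 9, 10} ✓

{1, 2, 3, 4, 5, 6, 8, 9, 10}


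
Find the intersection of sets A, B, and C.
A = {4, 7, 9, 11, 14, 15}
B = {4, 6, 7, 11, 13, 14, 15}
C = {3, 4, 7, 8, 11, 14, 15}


Set A = {4, 7, 9, 11, 14, 15}
Set B = {4, 6, 7, 11, 13, 14, 15}
Set C = {3, 4, 7, 8, 11, 14, 15}
First, A ∩ B = {4, 7, 11, 14, 15}
Then, (A ∩ B) ∩ C = {4, 7, 11, 14, 15}

{4, 7, 11, 14, 15}


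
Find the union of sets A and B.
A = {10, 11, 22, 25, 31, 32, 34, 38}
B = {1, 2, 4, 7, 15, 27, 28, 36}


Set A = {10, 11, 22, 25, 31, 32, 34, 38}
Set B = {1, 2, 4, 7, 15, 27, 28, 36}
A ∪ B includes all elements in either set.
Elements from A: {10, 11, 22, 25, 31, 32, 34, 38}
Elements from B not already included: {1, 2, 4, 7, 15, 27, 28, 36}
A ∪ B = {1, 2, 4, 7, 10, 11, 15, 22, 25, 27, 28, 31, 32, 34, 36, 38}

{1, 2, 4, 7, 10, 11, 15, 22, 25, 27, 28, 31, 32, 34, 36, 38}


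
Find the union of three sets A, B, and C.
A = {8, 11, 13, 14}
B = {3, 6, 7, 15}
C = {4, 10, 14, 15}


Set A = {8, 11, 13, 14}
Set B = {3, 6, 7, 15}
Set C = {4, 10, 14, 15}
First, A ∪ B = {3, 6, 7, 8, 11, 13, 14, 15}
Then, (A ∪ B) ∪ C = {3, 4, 6, 7, 8, 10, 11, 13, 14, 15}

{3, 4, 6, 7, 8, 10, 11, 13, 14, 15}


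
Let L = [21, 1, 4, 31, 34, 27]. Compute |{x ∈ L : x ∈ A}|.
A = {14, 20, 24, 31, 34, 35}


Set A = {14, 20, 24, 31, 34, 35}
Candidates: [21, 1, 4, 31, 34, 27]
Check each candidate:
21 ∉ A, 1 ∉ A, 4 ∉ A, 31 ∈ A, 34 ∈ A, 27 ∉ A
Count of candidates in A: 2

2


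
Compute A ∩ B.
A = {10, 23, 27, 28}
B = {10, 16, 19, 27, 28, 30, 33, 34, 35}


Set A = {10, 23, 27, 28}
Set B = {10, 16, 19, 27, 28, 30, 33, 34, 35}
A ∩ B includes only elements in both sets.
Check each element of A against B:
10 ✓, 23 ✗, 27 ✓, 28 ✓
A ∩ B = {10, 27, 28}

{10, 27, 28}


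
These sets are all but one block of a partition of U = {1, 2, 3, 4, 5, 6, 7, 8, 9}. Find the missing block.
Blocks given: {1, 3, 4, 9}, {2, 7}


U = {1, 2, 3, 4, 5, 6, 7, 8, 9}
Shown blocks: {1, 3, 4, 9}, {2, 7}
A partition's blocks are pairwise disjoint and cover U, so the missing block = U \ (union of shown blocks).
Union of shown blocks: {1, 2, 3, 4, 7, 9}
Missing block = U \ (union) = {5, 6, 8}

{5, 6, 8}


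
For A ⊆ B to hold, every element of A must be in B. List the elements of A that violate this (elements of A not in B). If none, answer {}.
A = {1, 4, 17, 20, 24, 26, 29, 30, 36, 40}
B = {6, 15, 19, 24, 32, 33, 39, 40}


Set A = {1, 4, 17, 20, 24, 26, 29, 30, 36, 40}
Set B = {6, 15, 19, 24, 32, 33, 39, 40}
Check each element of A against B:
1 ∉ B (include), 4 ∉ B (include), 17 ∉ B (include), 20 ∉ B (include), 24 ∈ B, 26 ∉ B (include), 29 ∉ B (include), 30 ∉ B (include), 36 ∉ B (include), 40 ∈ B
Elements of A not in B: {1, 4, 17, 20, 26, 29, 30, 36}

{1, 4, 17, 20, 26, 29, 30, 36}


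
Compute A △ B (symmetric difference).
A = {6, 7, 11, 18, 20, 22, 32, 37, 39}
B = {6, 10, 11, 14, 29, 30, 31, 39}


Set A = {6, 7, 11, 18, 20, 22, 32, 37, 39}
Set B = {6, 10, 11, 14, 29, 30, 31, 39}
A △ B = (A \ B) ∪ (B \ A)
Elements in A but not B: {7, 18, 20, 22, 32, 37}
Elements in B but not A: {10, 14, 29, 30, 31}
A △ B = {7, 10, 14, 18, 20, 22, 29, 30, 31, 32, 37}

{7, 10, 14, 18, 20, 22, 29, 30, 31, 32, 37}


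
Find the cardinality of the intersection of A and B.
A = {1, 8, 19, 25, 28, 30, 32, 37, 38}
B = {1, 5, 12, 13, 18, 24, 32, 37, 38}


Set A = {1, 8, 19, 25, 28, 30, 32, 37, 38}
Set B = {1, 5, 12, 13, 18, 24, 32, 37, 38}
A ∩ B = {1, 32, 37, 38}
|A ∩ B| = 4

4


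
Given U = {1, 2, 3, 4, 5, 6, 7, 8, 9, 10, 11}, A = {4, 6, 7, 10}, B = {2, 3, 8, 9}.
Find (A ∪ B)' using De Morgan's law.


U = {1, 2, 3, 4, 5, 6, 7, 8, 9, 10, 11}
A = {4, 6, 7, 10}, B = {2, 3, 8, 9}
A ∪ B = {2, 3, 4, 6, 7, 8, 9, 10}
(A ∪ B)' = U \ (A ∪ B) = {1, 5, 11}
Verification via A' ∩ B': A' = {1, 2, 3, 5, 8, 9, 11}, B' = {1, 4, 5, 6, 7, 10, 11}
A' ∩ B' = {1, 5, 11} ✓

{1, 5, 11}


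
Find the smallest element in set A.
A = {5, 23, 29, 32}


Set A = {5, 23, 29, 32}
Elements in ascending order: 5, 23, 29, 32
The smallest element is 5.

5


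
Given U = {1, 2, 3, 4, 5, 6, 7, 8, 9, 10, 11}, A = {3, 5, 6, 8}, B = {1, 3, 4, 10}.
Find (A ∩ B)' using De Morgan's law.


U = {1, 2, 3, 4, 5, 6, 7, 8, 9, 10, 11}
A = {3, 5, 6, 8}, B = {1, 3, 4, 10}
A ∩ B = {3}
(A ∩ B)' = U \ (A ∩ B) = {1, 2, 4, 5, 6, 7, 8, 9, 10, 11}
Verification via A' ∪ B': A' = {1, 2, 4, 7, 9, 10, 11}, B' = {2, 5, 6, 7, 8, 9, 11}
A' ∪ B' = {1, 2, 4, 5, 6, 7, 8, 9, 10, 11} ✓

{1, 2, 4, 5, 6, 7, 8, 9, 10, 11}


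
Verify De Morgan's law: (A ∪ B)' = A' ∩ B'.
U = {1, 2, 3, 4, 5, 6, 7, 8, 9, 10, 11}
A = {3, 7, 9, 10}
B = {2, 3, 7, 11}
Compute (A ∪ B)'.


U = {1, 2, 3, 4, 5, 6, 7, 8, 9, 10, 11}
A = {3, 7, 9, 10}, B = {2, 3, 7, 11}
A ∪ B = {2, 3, 7, 9, 10, 11}
(A ∪ B)' = U \ (A ∪ B) = {1, 4, 5, 6, 8}
Verification via A' ∩ B': A' = {1, 2, 4, 5, 6, 8, 11}, B' = {1, 4, 5, 6, 8, 9, 10}
A' ∩ B' = {1, 4, 5, 6, 8} ✓

{1, 4, 5, 6, 8}


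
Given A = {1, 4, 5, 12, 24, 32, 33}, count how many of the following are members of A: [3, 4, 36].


Set A = {1, 4, 5, 12, 24, 32, 33}
Candidates: [3, 4, 36]
Check each candidate:
3 ∉ A, 4 ∈ A, 36 ∉ A
Count of candidates in A: 1

1


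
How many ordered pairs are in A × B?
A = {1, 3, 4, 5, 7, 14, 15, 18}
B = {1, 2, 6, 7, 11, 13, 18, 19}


Set A = {1, 3, 4, 5, 7, 14, 15, 18} has 8 elements.
Set B = {1, 2, 6, 7, 11, 13, 18, 19} has 8 elements.
|A × B| = |A| × |B| = 8 × 8 = 64

64


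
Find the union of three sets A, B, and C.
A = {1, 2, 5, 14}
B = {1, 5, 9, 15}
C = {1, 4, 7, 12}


Set A = {1, 2, 5, 14}
Set B = {1, 5, 9, 15}
Set C = {1, 4, 7, 12}
First, A ∪ B = {1, 2, 5, 9, 14, 15}
Then, (A ∪ B) ∪ C = {1, 2, 4, 5, 7, 9, 12, 14, 15}

{1, 2, 4, 5, 7, 9, 12, 14, 15}


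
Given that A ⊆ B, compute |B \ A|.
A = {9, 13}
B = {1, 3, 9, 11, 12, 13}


Set A = {9, 13}, |A| = 2
Set B = {1, 3, 9, 11, 12, 13}, |B| = 6
Since A ⊆ B: B \ A = {1, 3, 11, 12}
|B| - |A| = 6 - 2 = 4

4


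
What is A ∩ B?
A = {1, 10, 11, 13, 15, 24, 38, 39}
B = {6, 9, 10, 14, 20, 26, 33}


Set A = {1, 10, 11, 13, 15, 24, 38, 39}
Set B = {6, 9, 10, 14, 20, 26, 33}
A ∩ B includes only elements in both sets.
Check each element of A against B:
1 ✗, 10 ✓, 11 ✗, 13 ✗, 15 ✗, 24 ✗, 38 ✗, 39 ✗
A ∩ B = {10}

{10}


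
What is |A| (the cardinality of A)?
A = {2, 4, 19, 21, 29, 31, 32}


Set A = {2, 4, 19, 21, 29, 31, 32}
Listing elements: 2, 4, 19, 21, 29, 31, 32
Counting: 7 elements
|A| = 7

7


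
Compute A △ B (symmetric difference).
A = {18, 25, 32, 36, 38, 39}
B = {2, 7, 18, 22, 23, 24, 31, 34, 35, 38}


Set A = {18, 25, 32, 36, 38, 39}
Set B = {2, 7, 18, 22, 23, 24, 31, 34, 35, 38}
A △ B = (A \ B) ∪ (B \ A)
Elements in A but not B: {25, 32, 36, 39}
Elements in B but not A: {2, 7, 22, 23, 24, 31, 34, 35}
A △ B = {2, 7, 22, 23, 24, 25, 31, 32, 34, 35, 36, 39}

{2, 7, 22, 23, 24, 25, 31, 32, 34, 35, 36, 39}


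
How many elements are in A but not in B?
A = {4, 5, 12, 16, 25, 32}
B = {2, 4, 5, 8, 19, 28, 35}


Set A = {4, 5, 12, 16, 25, 32}
Set B = {2, 4, 5, 8, 19, 28, 35}
A \ B = {12, 16, 25, 32}
|A \ B| = 4

4


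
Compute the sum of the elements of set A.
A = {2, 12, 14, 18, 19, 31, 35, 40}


Set A = {2, 12, 14, 18, 19, 31, 35, 40}
Sum = 2 + 12 + 14 + 18 + 19 + 31 + 35 + 40 = 171

171


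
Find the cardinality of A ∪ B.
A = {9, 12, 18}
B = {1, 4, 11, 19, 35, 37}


Set A = {9, 12, 18}, |A| = 3
Set B = {1, 4, 11, 19, 35, 37}, |B| = 6
A ∩ B = {}, |A ∩ B| = 0
|A ∪ B| = |A| + |B| - |A ∩ B| = 3 + 6 - 0 = 9

9


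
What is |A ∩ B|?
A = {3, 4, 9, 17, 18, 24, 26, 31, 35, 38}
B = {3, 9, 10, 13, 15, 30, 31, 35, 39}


Set A = {3, 4, 9, 17, 18, 24, 26, 31, 35, 38}
Set B = {3, 9, 10, 13, 15, 30, 31, 35, 39}
A ∩ B = {3, 9, 31, 35}
|A ∩ B| = 4

4


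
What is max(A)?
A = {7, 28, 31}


Set A = {7, 28, 31}
Elements in ascending order: 7, 28, 31
The largest element is 31.

31


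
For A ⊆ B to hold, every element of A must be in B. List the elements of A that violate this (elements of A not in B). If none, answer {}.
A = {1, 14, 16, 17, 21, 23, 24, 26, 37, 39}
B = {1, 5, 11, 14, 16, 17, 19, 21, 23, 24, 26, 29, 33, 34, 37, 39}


Set A = {1, 14, 16, 17, 21, 23, 24, 26, 37, 39}
Set B = {1, 5, 11, 14, 16, 17, 19, 21, 23, 24, 26, 29, 33, 34, 37, 39}
Check each element of A against B:
1 ∈ B, 14 ∈ B, 16 ∈ B, 17 ∈ B, 21 ∈ B, 23 ∈ B, 24 ∈ B, 26 ∈ B, 37 ∈ B, 39 ∈ B
Elements of A not in B: {}

{}


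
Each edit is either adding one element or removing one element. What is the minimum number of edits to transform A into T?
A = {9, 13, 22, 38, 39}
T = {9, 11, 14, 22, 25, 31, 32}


Set A = {9, 13, 22, 38, 39}
Set T = {9, 11, 14, 22, 25, 31, 32}
Elements to remove from A (in A, not in T): {13, 38, 39} → 3 removals
Elements to add to A (in T, not in A): {11, 14, 25, 31, 32} → 5 additions
Total edits = 3 + 5 = 8

8


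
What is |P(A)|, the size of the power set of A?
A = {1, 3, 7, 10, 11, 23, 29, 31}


Set A = {1, 3, 7, 10, 11, 23, 29, 31}
|A| = 8
The power set P(A) contains all subsets of A.
|P(A)| = 2^|A| = 2^8 = 256

256


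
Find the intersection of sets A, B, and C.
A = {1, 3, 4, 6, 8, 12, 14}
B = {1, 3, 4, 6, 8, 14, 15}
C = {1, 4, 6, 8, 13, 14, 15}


Set A = {1, 3, 4, 6, 8, 12, 14}
Set B = {1, 3, 4, 6, 8, 14, 15}
Set C = {1, 4, 6, 8, 13, 14, 15}
First, A ∩ B = {1, 3, 4, 6, 8, 14}
Then, (A ∩ B) ∩ C = {1, 4, 6, 8, 14}

{1, 4, 6, 8, 14}


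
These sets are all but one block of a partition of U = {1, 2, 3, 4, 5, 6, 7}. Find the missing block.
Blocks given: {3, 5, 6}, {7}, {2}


U = {1, 2, 3, 4, 5, 6, 7}
Shown blocks: {3, 5, 6}, {7}, {2}
A partition's blocks are pairwise disjoint and cover U, so the missing block = U \ (union of shown blocks).
Union of shown blocks: {2, 3, 5, 6, 7}
Missing block = U \ (union) = {1, 4}

{1, 4}


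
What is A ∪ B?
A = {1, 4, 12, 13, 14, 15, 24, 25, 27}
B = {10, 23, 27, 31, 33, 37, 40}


Set A = {1, 4, 12, 13, 14, 15, 24, 25, 27}
Set B = {10, 23, 27, 31, 33, 37, 40}
A ∪ B includes all elements in either set.
Elements from A: {1, 4, 12, 13, 14, 15, 24, 25, 27}
Elements from B not already included: {10, 23, 31, 33, 37, 40}
A ∪ B = {1, 4, 10, 12, 13, 14, 15, 23, 24, 25, 27, 31, 33, 37, 40}

{1, 4, 10, 12, 13, 14, 15, 23, 24, 25, 27, 31, 33, 37, 40}


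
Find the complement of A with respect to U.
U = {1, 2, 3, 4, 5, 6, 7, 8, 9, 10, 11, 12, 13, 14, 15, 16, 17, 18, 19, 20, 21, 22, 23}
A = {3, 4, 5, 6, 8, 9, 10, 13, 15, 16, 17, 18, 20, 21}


Universal set U = {1, 2, 3, 4, 5, 6, 7, 8, 9, 10, 11, 12, 13, 14, 15, 16, 17, 18, 19, 20, 21, 22, 23}
Set A = {3, 4, 5, 6, 8, 9, 10, 13, 15, 16, 17, 18, 20, 21}
A' = U \ A = elements in U but not in A
Checking each element of U:
1 (not in A, include), 2 (not in A, include), 3 (in A, exclude), 4 (in A, exclude), 5 (in A, exclude), 6 (in A, exclude), 7 (not in A, include), 8 (in A, exclude), 9 (in A, exclude), 10 (in A, exclude), 11 (not in A, include), 12 (not in A, include), 13 (in A, exclude), 14 (not in A, include), 15 (in A, exclude), 16 (in A, exclude), 17 (in A, exclude), 18 (in A, exclude), 19 (not in A, include), 20 (in A, exclude), 21 (in A, exclude), 22 (not in A, include), 23 (not in A, include)
A' = {1, 2, 7, 11, 12, 14, 19, 22, 23}

{1, 2, 7, 11, 12, 14, 19, 22, 23}


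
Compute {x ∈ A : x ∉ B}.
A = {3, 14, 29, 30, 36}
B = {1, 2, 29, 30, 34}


Set A = {3, 14, 29, 30, 36}
Set B = {1, 2, 29, 30, 34}
Check each element of A against B:
3 ∉ B (include), 14 ∉ B (include), 29 ∈ B, 30 ∈ B, 36 ∉ B (include)
Elements of A not in B: {3, 14, 36}

{3, 14, 36}


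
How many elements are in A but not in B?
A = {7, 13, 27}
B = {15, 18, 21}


Set A = {7, 13, 27}
Set B = {15, 18, 21}
A \ B = {7, 13, 27}
|A \ B| = 3

3


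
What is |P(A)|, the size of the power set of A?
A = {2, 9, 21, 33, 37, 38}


Set A = {2, 9, 21, 33, 37, 38}
|A| = 6
The power set P(A) contains all subsets of A.
|P(A)| = 2^|A| = 2^6 = 64

64


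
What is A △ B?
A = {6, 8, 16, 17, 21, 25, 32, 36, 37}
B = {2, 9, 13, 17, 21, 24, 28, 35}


Set A = {6, 8, 16, 17, 21, 25, 32, 36, 37}
Set B = {2, 9, 13, 17, 21, 24, 28, 35}
A △ B = (A \ B) ∪ (B \ A)
Elements in A but not B: {6, 8, 16, 25, 32, 36, 37}
Elements in B but not A: {2, 9, 13, 24, 28, 35}
A △ B = {2, 6, 8, 9, 13, 16, 24, 25, 28, 32, 35, 36, 37}

{2, 6, 8, 9, 13, 16, 24, 25, 28, 32, 35, 36, 37}


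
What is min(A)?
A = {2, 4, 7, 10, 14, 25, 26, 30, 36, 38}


Set A = {2, 4, 7, 10, 14, 25, 26, 30, 36, 38}
Elements in ascending order: 2, 4, 7, 10, 14, 25, 26, 30, 36, 38
The smallest element is 2.

2


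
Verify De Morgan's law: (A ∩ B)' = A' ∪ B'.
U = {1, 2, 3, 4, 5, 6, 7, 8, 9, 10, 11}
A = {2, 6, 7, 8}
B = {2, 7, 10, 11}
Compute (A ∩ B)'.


U = {1, 2, 3, 4, 5, 6, 7, 8, 9, 10, 11}
A = {2, 6, 7, 8}, B = {2, 7, 10, 11}
A ∩ B = {2, 7}
(A ∩ B)' = U \ (A ∩ B) = {1, 3, 4, 5, 6, 8, 9, 10, 11}
Verification via A' ∪ B': A' = {1, 3, 4, 5, 9, 10, 11}, B' = {1, 3, 4, 5, 6, 8, 9}
A' ∪ B' = {1, 3, 4, 5, 6, 8, 9, 10, 11} ✓

{1, 3, 4, 5, 6, 8, 9, 10, 11}


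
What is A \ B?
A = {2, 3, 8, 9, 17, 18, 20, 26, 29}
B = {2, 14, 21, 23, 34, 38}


Set A = {2, 3, 8, 9, 17, 18, 20, 26, 29}
Set B = {2, 14, 21, 23, 34, 38}
A \ B includes elements in A that are not in B.
Check each element of A:
2 (in B, remove), 3 (not in B, keep), 8 (not in B, keep), 9 (not in B, keep), 17 (not in B, keep), 18 (not in B, keep), 20 (not in B, keep), 26 (not in B, keep), 29 (not in B, keep)
A \ B = {3, 8, 9, 17, 18, 20, 26, 29}

{3, 8, 9, 17, 18, 20, 26, 29}


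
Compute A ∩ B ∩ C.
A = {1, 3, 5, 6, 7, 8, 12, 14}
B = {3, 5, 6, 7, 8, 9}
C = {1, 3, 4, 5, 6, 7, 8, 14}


Set A = {1, 3, 5, 6, 7, 8, 12, 14}
Set B = {3, 5, 6, 7, 8, 9}
Set C = {1, 3, 4, 5, 6, 7, 8, 14}
First, A ∩ B = {3, 5, 6, 7, 8}
Then, (A ∩ B) ∩ C = {3, 5, 6, 7, 8}

{3, 5, 6, 7, 8}


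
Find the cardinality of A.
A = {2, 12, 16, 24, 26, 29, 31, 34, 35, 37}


Set A = {2, 12, 16, 24, 26, 29, 31, 34, 35, 37}
Listing elements: 2, 12, 16, 24, 26, 29, 31, 34, 35, 37
Counting: 10 elements
|A| = 10

10


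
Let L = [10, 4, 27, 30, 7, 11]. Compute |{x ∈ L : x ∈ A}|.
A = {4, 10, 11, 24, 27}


Set A = {4, 10, 11, 24, 27}
Candidates: [10, 4, 27, 30, 7, 11]
Check each candidate:
10 ∈ A, 4 ∈ A, 27 ∈ A, 30 ∉ A, 7 ∉ A, 11 ∈ A
Count of candidates in A: 4

4


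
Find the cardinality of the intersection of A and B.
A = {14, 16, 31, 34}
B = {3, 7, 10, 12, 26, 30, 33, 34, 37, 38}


Set A = {14, 16, 31, 34}
Set B = {3, 7, 10, 12, 26, 30, 33, 34, 37, 38}
A ∩ B = {34}
|A ∩ B| = 1

1


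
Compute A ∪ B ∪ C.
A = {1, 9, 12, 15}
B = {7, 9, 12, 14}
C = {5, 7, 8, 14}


Set A = {1, 9, 12, 15}
Set B = {7, 9, 12, 14}
Set C = {5, 7, 8, 14}
First, A ∪ B = {1, 7, 9, 12, 14, 15}
Then, (A ∪ B) ∪ C = {1, 5, 7, 8, 9, 12, 14, 15}

{1, 5, 7, 8, 9, 12, 14, 15}


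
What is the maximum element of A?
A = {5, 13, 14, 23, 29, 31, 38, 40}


Set A = {5, 13, 14, 23, 29, 31, 38, 40}
Elements in ascending order: 5, 13, 14, 23, 29, 31, 38, 40
The largest element is 40.

40


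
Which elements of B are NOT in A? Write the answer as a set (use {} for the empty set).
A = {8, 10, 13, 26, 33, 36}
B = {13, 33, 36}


Set A = {8, 10, 13, 26, 33, 36}
Set B = {13, 33, 36}
Check each element of B against A:
13 ∈ A, 33 ∈ A, 36 ∈ A
Elements of B not in A: {}

{}


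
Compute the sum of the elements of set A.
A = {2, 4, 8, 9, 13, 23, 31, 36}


Set A = {2, 4, 8, 9, 13, 23, 31, 36}
Sum = 2 + 4 + 8 + 9 + 13 + 23 + 31 + 36 = 126

126


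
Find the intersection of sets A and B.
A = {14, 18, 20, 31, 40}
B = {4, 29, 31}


Set A = {14, 18, 20, 31, 40}
Set B = {4, 29, 31}
A ∩ B includes only elements in both sets.
Check each element of A against B:
14 ✗, 18 ✗, 20 ✗, 31 ✓, 40 ✗
A ∩ B = {31}

{31}


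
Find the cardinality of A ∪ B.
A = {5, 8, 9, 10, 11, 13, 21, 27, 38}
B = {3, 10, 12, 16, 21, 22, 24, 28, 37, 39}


Set A = {5, 8, 9, 10, 11, 13, 21, 27, 38}, |A| = 9
Set B = {3, 10, 12, 16, 21, 22, 24, 28, 37, 39}, |B| = 10
A ∩ B = {10, 21}, |A ∩ B| = 2
|A ∪ B| = |A| + |B| - |A ∩ B| = 9 + 10 - 2 = 17

17


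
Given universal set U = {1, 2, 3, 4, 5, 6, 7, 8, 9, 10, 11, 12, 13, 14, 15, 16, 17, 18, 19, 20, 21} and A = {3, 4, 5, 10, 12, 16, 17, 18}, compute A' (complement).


Universal set U = {1, 2, 3, 4, 5, 6, 7, 8, 9, 10, 11, 12, 13, 14, 15, 16, 17, 18, 19, 20, 21}
Set A = {3, 4, 5, 10, 12, 16, 17, 18}
A' = U \ A = elements in U but not in A
Checking each element of U:
1 (not in A, include), 2 (not in A, include), 3 (in A, exclude), 4 (in A, exclude), 5 (in A, exclude), 6 (not in A, include), 7 (not in A, include), 8 (not in A, include), 9 (not in A, include), 10 (in A, exclude), 11 (not in A, include), 12 (in A, exclude), 13 (not in A, include), 14 (not in A, include), 15 (not in A, include), 16 (in A, exclude), 17 (in A, exclude), 18 (in A, exclude), 19 (not in A, include), 20 (not in A, include), 21 (not in A, include)
A' = {1, 2, 6, 7, 8, 9, 11, 13, 14, 15, 19, 20, 21}

{1, 2, 6, 7, 8, 9, 11, 13, 14, 15, 19, 20, 21}


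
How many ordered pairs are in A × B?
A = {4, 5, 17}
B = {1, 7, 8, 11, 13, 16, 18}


Set A = {4, 5, 17} has 3 elements.
Set B = {1, 7, 8, 11, 13, 16, 18} has 7 elements.
|A × B| = |A| × |B| = 3 × 7 = 21

21


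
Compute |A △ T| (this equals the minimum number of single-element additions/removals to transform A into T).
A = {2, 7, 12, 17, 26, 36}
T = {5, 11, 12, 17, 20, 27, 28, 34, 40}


Set A = {2, 7, 12, 17, 26, 36}
Set T = {5, 11, 12, 17, 20, 27, 28, 34, 40}
Elements to remove from A (in A, not in T): {2, 7, 26, 36} → 4 removals
Elements to add to A (in T, not in A): {5, 11, 20, 27, 28, 34, 40} → 7 additions
Total edits = 4 + 7 = 11

11


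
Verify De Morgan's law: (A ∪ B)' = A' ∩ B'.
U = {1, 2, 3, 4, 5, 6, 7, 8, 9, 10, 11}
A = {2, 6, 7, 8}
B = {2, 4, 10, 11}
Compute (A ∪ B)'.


U = {1, 2, 3, 4, 5, 6, 7, 8, 9, 10, 11}
A = {2, 6, 7, 8}, B = {2, 4, 10, 11}
A ∪ B = {2, 4, 6, 7, 8, 10, 11}
(A ∪ B)' = U \ (A ∪ B) = {1, 3, 5, 9}
Verification via A' ∩ B': A' = {1, 3, 4, 5, 9, 10, 11}, B' = {1, 3, 5, 6, 7, 8, 9}
A' ∩ B' = {1, 3, 5, 9} ✓

{1, 3, 5, 9}


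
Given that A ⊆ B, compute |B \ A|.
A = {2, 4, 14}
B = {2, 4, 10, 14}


Set A = {2, 4, 14}, |A| = 3
Set B = {2, 4, 10, 14}, |B| = 4
Since A ⊆ B: B \ A = {10}
|B| - |A| = 4 - 3 = 1

1


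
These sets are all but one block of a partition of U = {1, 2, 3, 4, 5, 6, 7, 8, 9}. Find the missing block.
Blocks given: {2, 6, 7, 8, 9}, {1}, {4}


U = {1, 2, 3, 4, 5, 6, 7, 8, 9}
Shown blocks: {2, 6, 7, 8, 9}, {1}, {4}
A partition's blocks are pairwise disjoint and cover U, so the missing block = U \ (union of shown blocks).
Union of shown blocks: {1, 2, 4, 6, 7, 8, 9}
Missing block = U \ (union) = {3, 5}

{3, 5}


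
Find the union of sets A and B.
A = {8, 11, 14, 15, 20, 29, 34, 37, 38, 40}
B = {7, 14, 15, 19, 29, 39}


Set A = {8, 11, 14, 15, 20, 29, 34, 37, 38, 40}
Set B = {7, 14, 15, 19, 29, 39}
A ∪ B includes all elements in either set.
Elements from A: {8, 11, 14, 15, 20, 29, 34, 37, 38, 40}
Elements from B not already included: {7, 19, 39}
A ∪ B = {7, 8, 11, 14, 15, 19, 20, 29, 34, 37, 38, 39, 40}

{7, 8, 11, 14, 15, 19, 20, 29, 34, 37, 38, 39, 40}


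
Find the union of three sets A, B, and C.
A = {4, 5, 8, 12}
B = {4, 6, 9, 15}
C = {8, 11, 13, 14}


Set A = {4, 5, 8, 12}
Set B = {4, 6, 9, 15}
Set C = {8, 11, 13, 14}
First, A ∪ B = {4, 5, 6, 8, 9, 12, 15}
Then, (A ∪ B) ∪ C = {4, 5, 6, 8, 9, 11, 12, 13, 14, 15}

{4, 5, 6, 8, 9, 11, 12, 13, 14, 15}


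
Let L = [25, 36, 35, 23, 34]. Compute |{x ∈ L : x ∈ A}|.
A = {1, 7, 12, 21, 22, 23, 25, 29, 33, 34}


Set A = {1, 7, 12, 21, 22, 23, 25, 29, 33, 34}
Candidates: [25, 36, 35, 23, 34]
Check each candidate:
25 ∈ A, 36 ∉ A, 35 ∉ A, 23 ∈ A, 34 ∈ A
Count of candidates in A: 3

3


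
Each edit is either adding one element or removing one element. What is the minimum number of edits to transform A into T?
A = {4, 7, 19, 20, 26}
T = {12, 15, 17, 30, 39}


Set A = {4, 7, 19, 20, 26}
Set T = {12, 15, 17, 30, 39}
Elements to remove from A (in A, not in T): {4, 7, 19, 20, 26} → 5 removals
Elements to add to A (in T, not in A): {12, 15, 17, 30, 39} → 5 additions
Total edits = 5 + 5 = 10

10


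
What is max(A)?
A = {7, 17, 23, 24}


Set A = {7, 17, 23, 24}
Elements in ascending order: 7, 17, 23, 24
The largest element is 24.

24


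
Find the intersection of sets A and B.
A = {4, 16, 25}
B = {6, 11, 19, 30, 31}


Set A = {4, 16, 25}
Set B = {6, 11, 19, 30, 31}
A ∩ B includes only elements in both sets.
Check each element of A against B:
4 ✗, 16 ✗, 25 ✗
A ∩ B = {}

{}


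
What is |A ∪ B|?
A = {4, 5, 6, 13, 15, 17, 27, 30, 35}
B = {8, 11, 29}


Set A = {4, 5, 6, 13, 15, 17, 27, 30, 35}, |A| = 9
Set B = {8, 11, 29}, |B| = 3
A ∩ B = {}, |A ∩ B| = 0
|A ∪ B| = |A| + |B| - |A ∩ B| = 9 + 3 - 0 = 12

12


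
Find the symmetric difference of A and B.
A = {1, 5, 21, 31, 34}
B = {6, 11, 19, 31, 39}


Set A = {1, 5, 21, 31, 34}
Set B = {6, 11, 19, 31, 39}
A △ B = (A \ B) ∪ (B \ A)
Elements in A but not B: {1, 5, 21, 34}
Elements in B but not A: {6, 11, 19, 39}
A △ B = {1, 5, 6, 11, 19, 21, 34, 39}

{1, 5, 6, 11, 19, 21, 34, 39}


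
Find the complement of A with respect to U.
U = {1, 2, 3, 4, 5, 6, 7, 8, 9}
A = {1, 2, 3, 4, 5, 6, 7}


Universal set U = {1, 2, 3, 4, 5, 6, 7, 8, 9}
Set A = {1, 2, 3, 4, 5, 6, 7}
A' = U \ A = elements in U but not in A
Checking each element of U:
1 (in A, exclude), 2 (in A, exclude), 3 (in A, exclude), 4 (in A, exclude), 5 (in A, exclude), 6 (in A, exclude), 7 (in A, exclude), 8 (not in A, include), 9 (not in A, include)
A' = {8, 9}

{8, 9}


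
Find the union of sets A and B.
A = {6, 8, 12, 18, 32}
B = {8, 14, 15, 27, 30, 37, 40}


Set A = {6, 8, 12, 18, 32}
Set B = {8, 14, 15, 27, 30, 37, 40}
A ∪ B includes all elements in either set.
Elements from A: {6, 8, 12, 18, 32}
Elements from B not already included: {14, 15, 27, 30, 37, 40}
A ∪ B = {6, 8, 12, 14, 15, 18, 27, 30, 32, 37, 40}

{6, 8, 12, 14, 15, 18, 27, 30, 32, 37, 40}


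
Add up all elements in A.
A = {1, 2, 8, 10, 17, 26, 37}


Set A = {1, 2, 8, 10, 17, 26, 37}
Sum = 1 + 2 + 8 + 10 + 17 + 26 + 37 = 101

101


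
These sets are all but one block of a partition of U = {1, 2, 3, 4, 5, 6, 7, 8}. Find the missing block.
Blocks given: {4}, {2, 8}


U = {1, 2, 3, 4, 5, 6, 7, 8}
Shown blocks: {4}, {2, 8}
A partition's blocks are pairwise disjoint and cover U, so the missing block = U \ (union of shown blocks).
Union of shown blocks: {2, 4, 8}
Missing block = U \ (union) = {1, 3, 5, 6, 7}

{1, 3, 5, 6, 7}


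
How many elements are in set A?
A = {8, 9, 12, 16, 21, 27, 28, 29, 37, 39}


Set A = {8, 9, 12, 16, 21, 27, 28, 29, 37, 39}
Listing elements: 8, 9, 12, 16, 21, 27, 28, 29, 37, 39
Counting: 10 elements
|A| = 10

10


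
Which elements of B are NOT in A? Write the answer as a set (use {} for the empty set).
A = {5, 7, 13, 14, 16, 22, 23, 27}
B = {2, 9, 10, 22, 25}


Set A = {5, 7, 13, 14, 16, 22, 23, 27}
Set B = {2, 9, 10, 22, 25}
Check each element of B against A:
2 ∉ A (include), 9 ∉ A (include), 10 ∉ A (include), 22 ∈ A, 25 ∉ A (include)
Elements of B not in A: {2, 9, 10, 25}

{2, 9, 10, 25}


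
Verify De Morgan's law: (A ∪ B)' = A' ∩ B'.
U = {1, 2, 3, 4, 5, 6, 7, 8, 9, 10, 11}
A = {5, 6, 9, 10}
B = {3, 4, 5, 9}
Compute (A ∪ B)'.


U = {1, 2, 3, 4, 5, 6, 7, 8, 9, 10, 11}
A = {5, 6, 9, 10}, B = {3, 4, 5, 9}
A ∪ B = {3, 4, 5, 6, 9, 10}
(A ∪ B)' = U \ (A ∪ B) = {1, 2, 7, 8, 11}
Verification via A' ∩ B': A' = {1, 2, 3, 4, 7, 8, 11}, B' = {1, 2, 6, 7, 8, 10, 11}
A' ∩ B' = {1, 2, 7, 8, 11} ✓

{1, 2, 7, 8, 11}


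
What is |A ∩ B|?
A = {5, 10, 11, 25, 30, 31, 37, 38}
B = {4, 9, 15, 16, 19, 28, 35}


Set A = {5, 10, 11, 25, 30, 31, 37, 38}
Set B = {4, 9, 15, 16, 19, 28, 35}
A ∩ B = {}
|A ∩ B| = 0

0


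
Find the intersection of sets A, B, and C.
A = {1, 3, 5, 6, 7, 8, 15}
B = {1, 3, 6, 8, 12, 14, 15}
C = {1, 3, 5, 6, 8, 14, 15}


Set A = {1, 3, 5, 6, 7, 8, 15}
Set B = {1, 3, 6, 8, 12, 14, 15}
Set C = {1, 3, 5, 6, 8, 14, 15}
First, A ∩ B = {1, 3, 6, 8, 15}
Then, (A ∩ B) ∩ C = {1, 3, 6, 8, 15}

{1, 3, 6, 8, 15}


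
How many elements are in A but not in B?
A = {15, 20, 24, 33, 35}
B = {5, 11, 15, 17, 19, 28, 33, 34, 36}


Set A = {15, 20, 24, 33, 35}
Set B = {5, 11, 15, 17, 19, 28, 33, 34, 36}
A \ B = {20, 24, 35}
|A \ B| = 3

3


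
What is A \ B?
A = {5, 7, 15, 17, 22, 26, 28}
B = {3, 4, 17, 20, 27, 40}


Set A = {5, 7, 15, 17, 22, 26, 28}
Set B = {3, 4, 17, 20, 27, 40}
A \ B includes elements in A that are not in B.
Check each element of A:
5 (not in B, keep), 7 (not in B, keep), 15 (not in B, keep), 17 (in B, remove), 22 (not in B, keep), 26 (not in B, keep), 28 (not in B, keep)
A \ B = {5, 7, 15, 22, 26, 28}

{5, 7, 15, 22, 26, 28}


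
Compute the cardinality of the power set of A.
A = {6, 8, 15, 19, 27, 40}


Set A = {6, 8, 15, 19, 27, 40}
|A| = 6
The power set P(A) contains all subsets of A.
|P(A)| = 2^|A| = 2^6 = 64

64


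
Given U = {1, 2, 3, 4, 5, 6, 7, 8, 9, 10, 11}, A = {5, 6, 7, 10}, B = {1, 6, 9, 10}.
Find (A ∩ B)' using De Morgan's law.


U = {1, 2, 3, 4, 5, 6, 7, 8, 9, 10, 11}
A = {5, 6, 7, 10}, B = {1, 6, 9, 10}
A ∩ B = {6, 10}
(A ∩ B)' = U \ (A ∩ B) = {1, 2, 3, 4, 5, 7, 8, 9, 11}
Verification via A' ∪ B': A' = {1, 2, 3, 4, 8, 9, 11}, B' = {2, 3, 4, 5, 7, 8, 11}
A' ∪ B' = {1, 2, 3, 4, 5, 7, 8, 9, 11} ✓

{1, 2, 3, 4, 5, 7, 8, 9, 11}


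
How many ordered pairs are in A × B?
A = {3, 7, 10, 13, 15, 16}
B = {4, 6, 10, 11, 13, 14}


Set A = {3, 7, 10, 13, 15, 16} has 6 elements.
Set B = {4, 6, 10, 11, 13, 14} has 6 elements.
|A × B| = |A| × |B| = 6 × 6 = 36

36


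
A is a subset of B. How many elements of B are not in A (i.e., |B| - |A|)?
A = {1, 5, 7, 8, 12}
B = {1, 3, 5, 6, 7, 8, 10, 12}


Set A = {1, 5, 7, 8, 12}, |A| = 5
Set B = {1, 3, 5, 6, 7, 8, 10, 12}, |B| = 8
Since A ⊆ B: B \ A = {3, 6, 10}
|B| - |A| = 8 - 5 = 3

3


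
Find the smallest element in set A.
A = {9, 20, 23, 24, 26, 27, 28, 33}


Set A = {9, 20, 23, 24, 26, 27, 28, 33}
Elements in ascending order: 9, 20, 23, 24, 26, 27, 28, 33
The smallest element is 9.

9


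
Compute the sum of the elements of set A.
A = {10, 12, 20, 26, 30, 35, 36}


Set A = {10, 12, 20, 26, 30, 35, 36}
Sum = 10 + 12 + 20 + 26 + 30 + 35 + 36 = 169

169


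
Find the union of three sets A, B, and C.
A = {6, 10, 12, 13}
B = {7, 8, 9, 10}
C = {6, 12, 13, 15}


Set A = {6, 10, 12, 13}
Set B = {7, 8, 9, 10}
Set C = {6, 12, 13, 15}
First, A ∪ B = {6, 7, 8, 9, 10, 12, 13}
Then, (A ∪ B) ∪ C = {6, 7, 8, 9, 10, 12, 13, 15}

{6, 7, 8, 9, 10, 12, 13, 15}


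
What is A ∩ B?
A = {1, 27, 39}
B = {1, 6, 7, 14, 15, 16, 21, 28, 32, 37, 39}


Set A = {1, 27, 39}
Set B = {1, 6, 7, 14, 15, 16, 21, 28, 32, 37, 39}
A ∩ B includes only elements in both sets.
Check each element of A against B:
1 ✓, 27 ✗, 39 ✓
A ∩ B = {1, 39}

{1, 39}


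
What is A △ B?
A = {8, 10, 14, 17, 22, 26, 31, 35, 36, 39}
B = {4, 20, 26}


Set A = {8, 10, 14, 17, 22, 26, 31, 35, 36, 39}
Set B = {4, 20, 26}
A △ B = (A \ B) ∪ (B \ A)
Elements in A but not B: {8, 10, 14, 17, 22, 31, 35, 36, 39}
Elements in B but not A: {4, 20}
A △ B = {4, 8, 10, 14, 17, 20, 22, 31, 35, 36, 39}

{4, 8, 10, 14, 17, 20, 22, 31, 35, 36, 39}


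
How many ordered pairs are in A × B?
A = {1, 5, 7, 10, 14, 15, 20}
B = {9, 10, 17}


Set A = {1, 5, 7, 10, 14, 15, 20} has 7 elements.
Set B = {9, 10, 17} has 3 elements.
|A × B| = |A| × |B| = 7 × 3 = 21

21


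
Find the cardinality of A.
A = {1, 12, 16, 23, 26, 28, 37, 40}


Set A = {1, 12, 16, 23, 26, 28, 37, 40}
Listing elements: 1, 12, 16, 23, 26, 28, 37, 40
Counting: 8 elements
|A| = 8

8


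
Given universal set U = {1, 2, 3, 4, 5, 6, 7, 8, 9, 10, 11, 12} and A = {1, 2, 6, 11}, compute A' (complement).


Universal set U = {1, 2, 3, 4, 5, 6, 7, 8, 9, 10, 11, 12}
Set A = {1, 2, 6, 11}
A' = U \ A = elements in U but not in A
Checking each element of U:
1 (in A, exclude), 2 (in A, exclude), 3 (not in A, include), 4 (not in A, include), 5 (not in A, include), 6 (in A, exclude), 7 (not in A, include), 8 (not in A, include), 9 (not in A, include), 10 (not in A, include), 11 (in A, exclude), 12 (not in A, include)
A' = {3, 4, 5, 7, 8, 9, 10, 12}

{3, 4, 5, 7, 8, 9, 10, 12}


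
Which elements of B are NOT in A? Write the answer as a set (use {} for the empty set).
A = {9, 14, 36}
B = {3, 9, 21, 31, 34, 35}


Set A = {9, 14, 36}
Set B = {3, 9, 21, 31, 34, 35}
Check each element of B against A:
3 ∉ A (include), 9 ∈ A, 21 ∉ A (include), 31 ∉ A (include), 34 ∉ A (include), 35 ∉ A (include)
Elements of B not in A: {3, 21, 31, 34, 35}

{3, 21, 31, 34, 35}


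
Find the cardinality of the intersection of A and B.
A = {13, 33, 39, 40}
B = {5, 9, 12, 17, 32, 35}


Set A = {13, 33, 39, 40}
Set B = {5, 9, 12, 17, 32, 35}
A ∩ B = {}
|A ∩ B| = 0

0


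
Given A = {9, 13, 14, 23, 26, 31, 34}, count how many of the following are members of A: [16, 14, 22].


Set A = {9, 13, 14, 23, 26, 31, 34}
Candidates: [16, 14, 22]
Check each candidate:
16 ∉ A, 14 ∈ A, 22 ∉ A
Count of candidates in A: 1

1


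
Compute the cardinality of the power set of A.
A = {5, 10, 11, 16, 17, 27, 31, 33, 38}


Set A = {5, 10, 11, 16, 17, 27, 31, 33, 38}
|A| = 9
The power set P(A) contains all subsets of A.
|P(A)| = 2^|A| = 2^9 = 512

512


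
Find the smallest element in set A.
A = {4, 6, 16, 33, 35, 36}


Set A = {4, 6, 16, 33, 35, 36}
Elements in ascending order: 4, 6, 16, 33, 35, 36
The smallest element is 4.

4


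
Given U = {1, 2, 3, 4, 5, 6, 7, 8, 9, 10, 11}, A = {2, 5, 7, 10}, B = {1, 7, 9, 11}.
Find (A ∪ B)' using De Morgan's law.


U = {1, 2, 3, 4, 5, 6, 7, 8, 9, 10, 11}
A = {2, 5, 7, 10}, B = {1, 7, 9, 11}
A ∪ B = {1, 2, 5, 7, 9, 10, 11}
(A ∪ B)' = U \ (A ∪ B) = {3, 4, 6, 8}
Verification via A' ∩ B': A' = {1, 3, 4, 6, 8, 9, 11}, B' = {2, 3, 4, 5, 6, 8, 10}
A' ∩ B' = {3, 4, 6, 8} ✓

{3, 4, 6, 8}


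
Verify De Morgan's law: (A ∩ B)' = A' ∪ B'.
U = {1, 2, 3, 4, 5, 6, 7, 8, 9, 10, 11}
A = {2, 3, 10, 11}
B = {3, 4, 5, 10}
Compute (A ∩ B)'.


U = {1, 2, 3, 4, 5, 6, 7, 8, 9, 10, 11}
A = {2, 3, 10, 11}, B = {3, 4, 5, 10}
A ∩ B = {3, 10}
(A ∩ B)' = U \ (A ∩ B) = {1, 2, 4, 5, 6, 7, 8, 9, 11}
Verification via A' ∪ B': A' = {1, 4, 5, 6, 7, 8, 9}, B' = {1, 2, 6, 7, 8, 9, 11}
A' ∪ B' = {1, 2, 4, 5, 6, 7, 8, 9, 11} ✓

{1, 2, 4, 5, 6, 7, 8, 9, 11}
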